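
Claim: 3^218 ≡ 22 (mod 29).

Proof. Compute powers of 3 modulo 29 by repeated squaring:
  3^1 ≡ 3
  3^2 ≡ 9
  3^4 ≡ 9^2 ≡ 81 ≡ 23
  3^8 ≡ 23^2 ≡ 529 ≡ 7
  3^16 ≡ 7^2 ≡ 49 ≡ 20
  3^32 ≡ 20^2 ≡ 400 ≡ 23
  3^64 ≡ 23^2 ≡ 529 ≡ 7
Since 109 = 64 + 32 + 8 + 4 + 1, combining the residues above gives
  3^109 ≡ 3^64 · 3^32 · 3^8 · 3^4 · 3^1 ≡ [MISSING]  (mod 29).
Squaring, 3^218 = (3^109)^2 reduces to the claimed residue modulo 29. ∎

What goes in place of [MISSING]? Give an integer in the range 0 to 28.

14

Multiply the listed residues: 7 · 23 · 7 · 23 · 3 = 161 → 1127 → 25921 → 77763.
Reducing modulo 29: 77763 = 2681·29 + 14, so 3^109 ≡ 14.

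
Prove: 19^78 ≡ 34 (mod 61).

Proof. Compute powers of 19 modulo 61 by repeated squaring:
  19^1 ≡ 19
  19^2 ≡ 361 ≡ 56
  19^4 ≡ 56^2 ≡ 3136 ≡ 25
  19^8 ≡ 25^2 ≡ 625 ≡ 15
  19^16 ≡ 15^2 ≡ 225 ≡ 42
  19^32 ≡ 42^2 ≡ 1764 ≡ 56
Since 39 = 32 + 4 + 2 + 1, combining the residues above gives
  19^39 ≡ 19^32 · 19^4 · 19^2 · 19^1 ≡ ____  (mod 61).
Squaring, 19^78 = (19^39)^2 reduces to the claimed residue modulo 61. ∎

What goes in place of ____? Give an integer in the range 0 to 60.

19^32 · 19^4 · 19^2 · 19^1 ≡ 56 · 25 · 56 · 19 = 1489600.
1489600 mod 61 = 41, so 19^39 ≡ 41 (mod 61).

41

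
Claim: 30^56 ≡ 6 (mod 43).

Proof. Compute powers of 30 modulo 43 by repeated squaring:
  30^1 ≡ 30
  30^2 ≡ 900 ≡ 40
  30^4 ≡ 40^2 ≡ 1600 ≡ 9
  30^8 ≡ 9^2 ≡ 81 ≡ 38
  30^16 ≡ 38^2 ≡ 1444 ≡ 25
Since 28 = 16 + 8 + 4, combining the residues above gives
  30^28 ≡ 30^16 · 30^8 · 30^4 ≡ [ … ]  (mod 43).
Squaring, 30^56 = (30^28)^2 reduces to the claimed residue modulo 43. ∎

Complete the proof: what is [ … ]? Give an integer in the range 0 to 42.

30^16 · 30^8 · 30^4 ≡ 25 · 38 · 9 = 8550.
8550 mod 43 = 36, so 30^28 ≡ 36 (mod 43).

36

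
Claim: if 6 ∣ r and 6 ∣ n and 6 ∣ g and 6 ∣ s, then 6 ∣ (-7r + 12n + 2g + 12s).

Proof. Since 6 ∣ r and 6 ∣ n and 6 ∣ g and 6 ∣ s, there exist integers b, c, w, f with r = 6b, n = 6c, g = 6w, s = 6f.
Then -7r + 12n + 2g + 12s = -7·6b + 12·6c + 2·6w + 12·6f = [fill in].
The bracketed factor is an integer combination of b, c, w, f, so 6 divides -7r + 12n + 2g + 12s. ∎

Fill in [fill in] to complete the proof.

6(-7b + 12c + 12f + 2w)

Pull the common 6 out of every term: -7·6b + 12·6c + 2·6w + 12·6f = 6(-7b + 12c + 12f + 2w).
-7b + 12c + 12f + 2w is an integer, which exhibits the divisibility.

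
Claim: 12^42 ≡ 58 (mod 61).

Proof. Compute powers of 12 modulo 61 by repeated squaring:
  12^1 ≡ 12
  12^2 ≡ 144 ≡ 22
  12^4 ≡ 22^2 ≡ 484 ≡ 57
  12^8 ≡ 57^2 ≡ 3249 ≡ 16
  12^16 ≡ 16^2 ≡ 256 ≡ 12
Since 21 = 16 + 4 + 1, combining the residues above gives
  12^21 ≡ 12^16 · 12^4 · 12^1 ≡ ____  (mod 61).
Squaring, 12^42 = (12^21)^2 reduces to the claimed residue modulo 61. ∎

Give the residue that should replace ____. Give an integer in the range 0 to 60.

Multiply the listed residues: 12 · 57 · 12 = 684 → 8208.
Reducing modulo 61: 8208 = 134·61 + 34, so 12^21 ≡ 34.

34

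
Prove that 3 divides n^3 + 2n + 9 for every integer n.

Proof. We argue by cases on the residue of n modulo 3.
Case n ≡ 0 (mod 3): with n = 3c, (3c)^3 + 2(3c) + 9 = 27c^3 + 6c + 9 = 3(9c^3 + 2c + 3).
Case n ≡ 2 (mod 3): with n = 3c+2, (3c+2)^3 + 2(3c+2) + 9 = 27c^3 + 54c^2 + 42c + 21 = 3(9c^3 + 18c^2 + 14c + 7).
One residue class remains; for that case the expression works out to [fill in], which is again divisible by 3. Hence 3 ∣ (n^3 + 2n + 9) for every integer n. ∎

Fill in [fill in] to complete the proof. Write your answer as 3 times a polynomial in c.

3(9c^3 + 9c^2 + 5c + 4)

Only n ≡ 1 (mod 3) is unaccounted for. Put n = 3c+1:
(3c+1)^3 + 2(3c+1) + 9 expands to 27c^3 + 27c^2 + 15c + 12,
and factoring out 3 leaves 3(9c^3 + 9c^2 + 5c + 4).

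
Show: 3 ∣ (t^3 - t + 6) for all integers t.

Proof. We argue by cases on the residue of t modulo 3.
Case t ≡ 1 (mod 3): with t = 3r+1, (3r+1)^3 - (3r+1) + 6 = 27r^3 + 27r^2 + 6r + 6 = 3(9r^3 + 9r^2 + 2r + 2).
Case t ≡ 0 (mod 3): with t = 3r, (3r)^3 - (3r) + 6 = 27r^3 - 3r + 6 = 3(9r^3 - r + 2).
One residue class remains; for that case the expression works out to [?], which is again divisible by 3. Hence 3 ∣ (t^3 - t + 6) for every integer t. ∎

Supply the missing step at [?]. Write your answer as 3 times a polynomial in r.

The residues treated are {1, 0}, so the missing case is t ≡ 2 (mod 3); write t = 3r+2.
Then (3r+2)^3 - (3r+2) + 6 = 27r^3 + 54r^2 + 33r + 12 = 3(9r^3 + 18r^2 + 11r + 4).

3(9r^3 + 18r^2 + 11r + 4)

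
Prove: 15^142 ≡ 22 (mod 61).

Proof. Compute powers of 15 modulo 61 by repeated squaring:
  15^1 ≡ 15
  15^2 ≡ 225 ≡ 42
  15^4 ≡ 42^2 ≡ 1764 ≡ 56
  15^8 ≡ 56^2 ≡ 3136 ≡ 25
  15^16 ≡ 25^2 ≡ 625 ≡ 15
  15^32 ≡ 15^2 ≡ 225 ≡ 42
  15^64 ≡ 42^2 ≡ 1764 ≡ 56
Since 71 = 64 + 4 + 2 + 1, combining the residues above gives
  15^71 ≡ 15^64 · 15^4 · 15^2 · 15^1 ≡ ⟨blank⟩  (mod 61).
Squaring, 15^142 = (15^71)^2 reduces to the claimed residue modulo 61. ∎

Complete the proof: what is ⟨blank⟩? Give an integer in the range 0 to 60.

12

Multiply the listed residues: 56 · 56 · 42 · 15 = 3136 → 131712 → 1975680.
Reducing modulo 61: 1975680 = 32388·61 + 12, so 15^71 ≡ 12.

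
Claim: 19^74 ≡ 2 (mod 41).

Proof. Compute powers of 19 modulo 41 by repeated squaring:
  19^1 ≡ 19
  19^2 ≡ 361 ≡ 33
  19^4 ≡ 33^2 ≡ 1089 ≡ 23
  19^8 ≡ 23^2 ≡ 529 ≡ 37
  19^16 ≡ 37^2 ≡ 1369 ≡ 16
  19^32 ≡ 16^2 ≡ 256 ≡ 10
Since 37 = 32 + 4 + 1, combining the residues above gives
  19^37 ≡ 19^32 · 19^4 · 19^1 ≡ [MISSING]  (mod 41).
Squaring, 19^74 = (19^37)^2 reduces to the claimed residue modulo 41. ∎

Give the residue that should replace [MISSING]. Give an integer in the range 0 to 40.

19^32 · 19^4 · 19^1 ≡ 10 · 23 · 19 = 4370.
4370 mod 41 = 24, so 19^37 ≡ 24 (mod 41).

24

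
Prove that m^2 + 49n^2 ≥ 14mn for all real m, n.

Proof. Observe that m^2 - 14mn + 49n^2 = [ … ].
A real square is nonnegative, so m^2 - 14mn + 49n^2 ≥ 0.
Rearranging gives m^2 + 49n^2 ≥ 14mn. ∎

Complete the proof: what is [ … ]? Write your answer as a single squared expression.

The leading and trailing coefficients are 1^2 and 7^2, and 14 = 2·1·7, so the trinomial is (m - 7n)^2.
Hence m^2 - 14mn + 49n^2 ≥ 0.

(m - 7n)^2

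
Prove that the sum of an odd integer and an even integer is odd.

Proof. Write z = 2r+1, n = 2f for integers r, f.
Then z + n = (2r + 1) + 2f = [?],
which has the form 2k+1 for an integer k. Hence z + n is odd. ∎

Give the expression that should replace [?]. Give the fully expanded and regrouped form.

(2r + 1) + 2f = 2f + 2r + 1
= 2(f + r) + 1.
Since f + r is an integer, the sum is of the form 2k+1 for an integer k.

2(f + r) + 1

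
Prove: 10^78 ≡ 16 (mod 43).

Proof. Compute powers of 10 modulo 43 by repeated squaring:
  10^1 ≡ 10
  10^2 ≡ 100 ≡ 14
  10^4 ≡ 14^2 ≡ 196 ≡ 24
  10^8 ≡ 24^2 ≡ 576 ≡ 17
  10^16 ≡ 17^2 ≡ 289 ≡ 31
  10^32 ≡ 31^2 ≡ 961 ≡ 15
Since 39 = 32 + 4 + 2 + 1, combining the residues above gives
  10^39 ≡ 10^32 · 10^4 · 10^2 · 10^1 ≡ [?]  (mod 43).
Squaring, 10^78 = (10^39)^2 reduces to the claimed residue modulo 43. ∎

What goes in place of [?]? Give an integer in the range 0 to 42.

10^32 · 10^4 · 10^2 · 10^1 ≡ 15 · 24 · 14 · 10 = 50400.
50400 mod 43 = 4, so 10^39 ≡ 4 (mod 43).

4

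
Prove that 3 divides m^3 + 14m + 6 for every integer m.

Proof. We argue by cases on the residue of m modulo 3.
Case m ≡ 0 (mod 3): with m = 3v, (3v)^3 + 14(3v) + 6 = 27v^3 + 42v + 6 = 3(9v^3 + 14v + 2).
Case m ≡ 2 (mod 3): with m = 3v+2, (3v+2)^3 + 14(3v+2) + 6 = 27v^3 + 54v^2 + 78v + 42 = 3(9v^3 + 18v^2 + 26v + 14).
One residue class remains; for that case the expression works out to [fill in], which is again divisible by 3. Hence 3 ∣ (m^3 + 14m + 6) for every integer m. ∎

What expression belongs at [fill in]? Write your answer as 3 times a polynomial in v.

The residues treated are {0, 2}, so the missing case is m ≡ 1 (mod 3); write m = 3v+1.
Then (3v+1)^3 + 14(3v+1) + 6 = 27v^3 + 27v^2 + 51v + 21 = 3(9v^3 + 9v^2 + 17v + 7).

3(9v^3 + 9v^2 + 17v + 7)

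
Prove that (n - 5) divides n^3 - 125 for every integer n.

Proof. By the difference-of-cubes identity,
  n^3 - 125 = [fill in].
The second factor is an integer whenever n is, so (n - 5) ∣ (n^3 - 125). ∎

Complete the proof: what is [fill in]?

(n - 5)(n^2 + 5n + 25)

Polynomial division of n^3 - 125 by n - 5 leaves remainder 0 and quotient n^2 + 5n + 25.
Hence n^3 - 125 = (n - 5)(n^2 + 5n + 25).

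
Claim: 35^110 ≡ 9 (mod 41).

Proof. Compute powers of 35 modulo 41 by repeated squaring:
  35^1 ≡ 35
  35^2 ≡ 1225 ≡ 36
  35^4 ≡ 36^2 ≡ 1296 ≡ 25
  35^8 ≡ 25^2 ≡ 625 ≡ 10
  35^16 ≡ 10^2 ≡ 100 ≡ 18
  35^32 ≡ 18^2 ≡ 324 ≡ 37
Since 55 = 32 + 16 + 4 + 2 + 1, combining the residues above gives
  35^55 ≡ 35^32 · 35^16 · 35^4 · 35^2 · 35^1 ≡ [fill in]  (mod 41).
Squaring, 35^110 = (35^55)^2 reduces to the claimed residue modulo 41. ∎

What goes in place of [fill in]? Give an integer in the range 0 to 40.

35^32 · 35^16 · 35^4 · 35^2 · 35^1 ≡ 37 · 18 · 25 · 36 · 35 = 20979000.
20979000 mod 41 = 38, so 35^55 ≡ 38 (mod 41).

38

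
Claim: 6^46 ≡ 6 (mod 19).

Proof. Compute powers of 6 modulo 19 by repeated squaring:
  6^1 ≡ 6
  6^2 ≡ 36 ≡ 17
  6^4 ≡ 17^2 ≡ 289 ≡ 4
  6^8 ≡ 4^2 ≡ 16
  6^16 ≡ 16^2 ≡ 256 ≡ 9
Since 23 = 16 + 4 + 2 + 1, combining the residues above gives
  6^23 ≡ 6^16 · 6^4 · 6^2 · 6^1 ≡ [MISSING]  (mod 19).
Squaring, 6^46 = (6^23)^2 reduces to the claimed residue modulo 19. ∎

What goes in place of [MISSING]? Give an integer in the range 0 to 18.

Multiply the listed residues: 9 · 4 · 17 · 6 = 36 → 612 → 3672.
Reducing modulo 19: 3672 = 193·19 + 5, so 6^23 ≡ 5.

5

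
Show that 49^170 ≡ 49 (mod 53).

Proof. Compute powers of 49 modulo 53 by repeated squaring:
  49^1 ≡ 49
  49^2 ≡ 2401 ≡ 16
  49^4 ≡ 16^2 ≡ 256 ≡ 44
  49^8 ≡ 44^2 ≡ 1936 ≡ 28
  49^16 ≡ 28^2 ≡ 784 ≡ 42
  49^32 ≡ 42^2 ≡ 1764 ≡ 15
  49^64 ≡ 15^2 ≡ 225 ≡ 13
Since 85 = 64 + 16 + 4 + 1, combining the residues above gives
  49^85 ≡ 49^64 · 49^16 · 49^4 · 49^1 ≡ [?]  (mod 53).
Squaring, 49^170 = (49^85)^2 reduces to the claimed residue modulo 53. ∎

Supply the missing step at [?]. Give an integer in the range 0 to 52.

46

49^64 · 49^16 · 49^4 · 49^1 ≡ 13 · 42 · 44 · 49 = 1177176.
1177176 mod 53 = 46, so 49^85 ≡ 46 (mod 53).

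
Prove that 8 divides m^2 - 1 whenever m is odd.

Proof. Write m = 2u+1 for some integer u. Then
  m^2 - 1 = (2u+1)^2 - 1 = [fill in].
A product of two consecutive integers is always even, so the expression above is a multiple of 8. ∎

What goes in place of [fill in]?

(2u+1)^2 - 1 = 4u^2 + 4u + 1 - 1 = 4u^2 + 4u = 4u(u+1).
Since u and u+1 are consecutive, u(u+1) is even, and 4·(even) is a multiple of 8.

4u(u + 1)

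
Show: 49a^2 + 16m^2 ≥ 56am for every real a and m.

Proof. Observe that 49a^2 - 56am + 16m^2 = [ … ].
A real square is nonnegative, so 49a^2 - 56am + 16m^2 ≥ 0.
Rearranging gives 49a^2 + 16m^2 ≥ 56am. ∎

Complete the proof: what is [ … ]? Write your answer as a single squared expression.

The leading and trailing coefficients are 7^2 and 4^2, and 56 = 2·7·4, so the trinomial is (7a - 4m)^2.
Hence 49a^2 - 56am + 16m^2 ≥ 0.

(7a - 4m)^2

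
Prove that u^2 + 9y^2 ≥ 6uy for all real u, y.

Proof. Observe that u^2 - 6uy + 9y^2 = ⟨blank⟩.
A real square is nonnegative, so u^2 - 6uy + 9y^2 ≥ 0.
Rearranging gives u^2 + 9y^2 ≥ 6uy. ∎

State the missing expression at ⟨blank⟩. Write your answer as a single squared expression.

(u - 3y)^2

The leading and trailing coefficients are 1^2 and 3^2, and 6 = 2·1·3, so the trinomial is (u - 3y)^2.
Hence u^2 - 6uy + 9y^2 ≥ 0.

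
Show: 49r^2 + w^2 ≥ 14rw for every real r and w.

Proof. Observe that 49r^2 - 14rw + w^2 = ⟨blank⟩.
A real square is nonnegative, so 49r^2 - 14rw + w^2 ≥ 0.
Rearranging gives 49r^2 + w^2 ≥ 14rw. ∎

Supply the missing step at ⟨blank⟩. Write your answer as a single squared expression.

The leading and trailing coefficients are 7^2 and 1^2, and 14 = 2·7·1, so the trinomial is (7r - w)^2.
Hence 49r^2 - 14rw + w^2 ≥ 0.

(7r - w)^2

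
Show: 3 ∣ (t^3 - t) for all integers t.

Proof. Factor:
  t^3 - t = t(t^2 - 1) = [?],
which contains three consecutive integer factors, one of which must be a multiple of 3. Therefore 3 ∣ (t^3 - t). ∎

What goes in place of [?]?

t(t^2 - 1) = t(t - 1)(t + 1) = (t - 1)t(t + 1).
These three factors are consecutive integers, so their product is divisible by 3.

(t - 1)t(t + 1)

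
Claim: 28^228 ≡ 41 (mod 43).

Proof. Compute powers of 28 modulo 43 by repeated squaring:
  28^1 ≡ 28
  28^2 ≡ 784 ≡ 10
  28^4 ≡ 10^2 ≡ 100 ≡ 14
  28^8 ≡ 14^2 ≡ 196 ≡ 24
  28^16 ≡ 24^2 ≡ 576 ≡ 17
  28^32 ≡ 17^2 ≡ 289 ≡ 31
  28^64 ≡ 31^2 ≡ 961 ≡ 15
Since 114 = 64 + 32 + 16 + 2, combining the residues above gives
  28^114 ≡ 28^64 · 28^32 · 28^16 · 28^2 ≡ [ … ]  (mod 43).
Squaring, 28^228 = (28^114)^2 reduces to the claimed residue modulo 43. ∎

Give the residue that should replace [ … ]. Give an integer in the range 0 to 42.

28^64 · 28^32 · 28^16 · 28^2 ≡ 15 · 31 · 17 · 10 = 79050.
79050 mod 43 = 16, so 28^114 ≡ 16 (mod 43).

16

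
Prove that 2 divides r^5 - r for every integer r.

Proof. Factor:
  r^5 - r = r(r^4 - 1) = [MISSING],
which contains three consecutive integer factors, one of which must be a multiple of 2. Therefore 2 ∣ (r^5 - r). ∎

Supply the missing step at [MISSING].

r^4 - 1 = (r^2 - 1)(r^2 + 1), and r^2 - 1 = (r-1)(r+1).
So r(r^4 - 1) = (r - 1)r(r + 1)(r^2 + 1).

(r - 1)r(r + 1)(r^2 + 1)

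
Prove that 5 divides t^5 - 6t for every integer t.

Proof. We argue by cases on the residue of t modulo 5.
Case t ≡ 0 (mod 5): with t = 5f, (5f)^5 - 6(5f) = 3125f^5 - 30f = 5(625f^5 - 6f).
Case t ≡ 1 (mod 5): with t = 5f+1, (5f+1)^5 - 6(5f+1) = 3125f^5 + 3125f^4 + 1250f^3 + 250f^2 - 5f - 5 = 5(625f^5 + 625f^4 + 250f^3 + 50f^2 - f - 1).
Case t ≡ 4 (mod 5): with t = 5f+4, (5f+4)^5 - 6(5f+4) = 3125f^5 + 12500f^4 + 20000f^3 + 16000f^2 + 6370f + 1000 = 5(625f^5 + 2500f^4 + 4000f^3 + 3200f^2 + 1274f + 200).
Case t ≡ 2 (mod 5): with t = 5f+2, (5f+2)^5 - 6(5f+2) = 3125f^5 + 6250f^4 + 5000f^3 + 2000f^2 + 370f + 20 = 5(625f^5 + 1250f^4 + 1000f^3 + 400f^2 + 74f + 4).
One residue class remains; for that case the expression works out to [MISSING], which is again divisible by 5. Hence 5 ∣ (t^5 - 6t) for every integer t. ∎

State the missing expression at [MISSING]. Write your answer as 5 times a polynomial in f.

5(625f^5 + 1875f^4 + 2250f^3 + 1350f^2 + 399f + 45)

The residues treated are {0, 1, 4, 2}, so the missing case is t ≡ 3 (mod 5); write t = 5f+3.
Then (5f+3)^5 - 6(5f+3) = 3125f^5 + 9375f^4 + 11250f^3 + 6750f^2 + 1995f + 225 = 5(625f^5 + 1875f^4 + 2250f^3 + 1350f^2 + 399f + 45).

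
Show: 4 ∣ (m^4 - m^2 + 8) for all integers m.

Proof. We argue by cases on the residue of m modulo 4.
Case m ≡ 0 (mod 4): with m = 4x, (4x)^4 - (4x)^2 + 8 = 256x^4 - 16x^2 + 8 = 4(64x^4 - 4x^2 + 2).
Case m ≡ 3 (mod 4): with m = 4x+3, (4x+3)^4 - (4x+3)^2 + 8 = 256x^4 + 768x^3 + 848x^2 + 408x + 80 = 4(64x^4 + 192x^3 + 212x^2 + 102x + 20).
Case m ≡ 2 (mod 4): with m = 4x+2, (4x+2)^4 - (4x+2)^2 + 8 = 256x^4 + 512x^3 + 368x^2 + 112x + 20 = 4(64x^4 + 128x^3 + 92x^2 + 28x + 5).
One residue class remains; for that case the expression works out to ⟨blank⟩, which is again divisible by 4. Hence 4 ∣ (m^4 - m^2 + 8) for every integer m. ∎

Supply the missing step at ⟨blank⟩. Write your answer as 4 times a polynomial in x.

4(64x^4 + 64x^3 + 20x^2 + 2x + 2)

The residues treated are {0, 3, 2}, so the missing case is m ≡ 1 (mod 4); write m = 4x+1.
Then (4x+1)^4 - (4x+1)^2 + 8 = 256x^4 + 256x^3 + 80x^2 + 8x + 8 = 4(64x^4 + 64x^3 + 20x^2 + 2x + 2).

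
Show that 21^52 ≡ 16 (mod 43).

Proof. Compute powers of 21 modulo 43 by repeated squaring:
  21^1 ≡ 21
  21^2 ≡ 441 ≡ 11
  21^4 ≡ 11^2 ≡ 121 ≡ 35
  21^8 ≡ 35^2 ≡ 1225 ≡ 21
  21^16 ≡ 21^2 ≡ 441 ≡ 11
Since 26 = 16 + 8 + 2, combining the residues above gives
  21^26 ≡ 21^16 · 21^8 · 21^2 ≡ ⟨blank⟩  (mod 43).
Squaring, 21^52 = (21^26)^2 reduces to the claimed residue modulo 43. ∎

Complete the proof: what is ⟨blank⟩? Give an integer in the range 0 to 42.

Multiply the listed residues: 11 · 21 · 11 = 231 → 2541.
Reducing modulo 43: 2541 = 59·43 + 4, so 21^26 ≡ 4.

4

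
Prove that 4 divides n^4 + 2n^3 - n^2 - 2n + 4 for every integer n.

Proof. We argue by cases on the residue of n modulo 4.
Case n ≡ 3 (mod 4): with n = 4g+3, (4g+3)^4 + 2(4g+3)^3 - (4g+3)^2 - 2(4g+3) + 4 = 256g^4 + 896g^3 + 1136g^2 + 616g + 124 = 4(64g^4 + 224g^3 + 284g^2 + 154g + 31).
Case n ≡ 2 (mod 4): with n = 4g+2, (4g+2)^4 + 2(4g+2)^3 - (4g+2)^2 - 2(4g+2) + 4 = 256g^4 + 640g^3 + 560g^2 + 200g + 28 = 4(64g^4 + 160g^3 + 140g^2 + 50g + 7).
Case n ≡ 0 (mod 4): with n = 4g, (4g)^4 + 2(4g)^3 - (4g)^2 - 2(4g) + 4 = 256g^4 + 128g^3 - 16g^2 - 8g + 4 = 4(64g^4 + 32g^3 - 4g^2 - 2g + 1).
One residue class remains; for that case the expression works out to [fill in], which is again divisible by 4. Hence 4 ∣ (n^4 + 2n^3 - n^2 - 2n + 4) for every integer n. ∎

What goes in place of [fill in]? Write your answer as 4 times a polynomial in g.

4(64g^4 + 96g^3 + 44g^2 + 6g + 1)

Only n ≡ 1 (mod 4) is unaccounted for. Put n = 4g+1:
(4g+1)^4 + 2(4g+1)^3 - (4g+1)^2 - 2(4g+1) + 4 expands to 256g^4 + 384g^3 + 176g^2 + 24g + 4,
and factoring out 4 leaves 4(64g^4 + 96g^3 + 44g^2 + 6g + 1).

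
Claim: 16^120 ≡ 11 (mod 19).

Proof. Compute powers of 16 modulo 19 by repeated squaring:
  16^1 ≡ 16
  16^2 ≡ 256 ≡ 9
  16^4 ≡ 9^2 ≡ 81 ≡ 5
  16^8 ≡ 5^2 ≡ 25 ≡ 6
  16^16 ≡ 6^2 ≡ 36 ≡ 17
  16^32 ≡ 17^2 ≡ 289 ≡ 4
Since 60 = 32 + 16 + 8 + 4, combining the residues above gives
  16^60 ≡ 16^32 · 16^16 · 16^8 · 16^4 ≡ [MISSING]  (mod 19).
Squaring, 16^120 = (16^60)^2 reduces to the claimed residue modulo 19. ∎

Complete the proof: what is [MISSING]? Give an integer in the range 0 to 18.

7

16^32 · 16^16 · 16^8 · 16^4 ≡ 4 · 17 · 6 · 5 = 2040.
2040 mod 19 = 7, so 16^60 ≡ 7 (mod 19).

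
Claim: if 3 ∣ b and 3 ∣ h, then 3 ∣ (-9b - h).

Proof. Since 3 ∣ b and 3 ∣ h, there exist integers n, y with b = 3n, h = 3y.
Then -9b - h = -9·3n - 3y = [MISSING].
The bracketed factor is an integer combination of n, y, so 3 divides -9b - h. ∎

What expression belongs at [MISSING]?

3(-9n - y)

Pull the common 3 out of every term: -9·3n - 3y = 3(-9n - y).
-9n - y is an integer, which exhibits the divisibility.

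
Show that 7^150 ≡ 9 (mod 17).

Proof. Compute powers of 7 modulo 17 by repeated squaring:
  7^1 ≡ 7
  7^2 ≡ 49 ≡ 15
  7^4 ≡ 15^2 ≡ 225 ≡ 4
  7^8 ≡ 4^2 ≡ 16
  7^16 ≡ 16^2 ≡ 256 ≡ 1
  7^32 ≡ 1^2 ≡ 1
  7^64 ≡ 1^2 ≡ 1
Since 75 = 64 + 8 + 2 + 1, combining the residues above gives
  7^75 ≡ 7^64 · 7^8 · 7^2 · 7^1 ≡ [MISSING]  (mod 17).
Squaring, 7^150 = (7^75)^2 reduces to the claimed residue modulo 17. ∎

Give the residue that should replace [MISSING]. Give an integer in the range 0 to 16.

14

7^64 · 7^8 · 7^2 · 7^1 ≡ 1 · 16 · 15 · 7 = 1680.
1680 mod 17 = 14, so 7^75 ≡ 14 (mod 17).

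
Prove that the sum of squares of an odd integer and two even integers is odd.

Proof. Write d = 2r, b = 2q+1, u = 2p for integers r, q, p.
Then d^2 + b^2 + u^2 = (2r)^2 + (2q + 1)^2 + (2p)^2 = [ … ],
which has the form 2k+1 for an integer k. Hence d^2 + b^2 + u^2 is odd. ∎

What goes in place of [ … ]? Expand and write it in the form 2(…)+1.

2(2p^2 + 2q^2 + 2q + 2r^2) + 1

Expanding: (2r)^2 + (2q + 1)^2 + (2p)^2 = 4p^2 + 4q^2 + 4q + 4r^2 + 1.
Every term except the constant is even, so this is 2(2p^2 + 2q^2 + 2q + 2r^2) + 1,
and 2p^2 + 2q^2 + 2q + 2r^2 ∈ ℤ gives the required form.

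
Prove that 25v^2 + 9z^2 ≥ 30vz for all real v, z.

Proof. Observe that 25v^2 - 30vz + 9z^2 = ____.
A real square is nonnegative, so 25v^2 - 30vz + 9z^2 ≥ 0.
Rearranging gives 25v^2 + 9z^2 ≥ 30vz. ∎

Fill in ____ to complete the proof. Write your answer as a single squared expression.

(5v - 3z)^2

25v^2 - 30vz + 9z^2 is a perfect-square trinomial: the outer terms are (5v)^2 and (3z)^2, and the cross term is -2·5v·3z.
So 25v^2 - 30vz + 9z^2 = (5v - 3z)^2 ≥ 0.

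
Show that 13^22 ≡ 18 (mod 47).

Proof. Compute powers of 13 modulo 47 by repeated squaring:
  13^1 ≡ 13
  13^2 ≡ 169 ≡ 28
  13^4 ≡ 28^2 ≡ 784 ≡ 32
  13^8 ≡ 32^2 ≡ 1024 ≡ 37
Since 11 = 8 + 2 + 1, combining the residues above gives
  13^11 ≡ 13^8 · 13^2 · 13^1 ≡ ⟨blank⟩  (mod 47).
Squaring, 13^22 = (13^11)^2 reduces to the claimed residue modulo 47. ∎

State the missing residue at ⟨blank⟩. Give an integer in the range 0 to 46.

26

Multiply the listed residues: 37 · 28 · 13 = 1036 → 13468.
Reducing modulo 47: 13468 = 286·47 + 26, so 13^11 ≡ 26.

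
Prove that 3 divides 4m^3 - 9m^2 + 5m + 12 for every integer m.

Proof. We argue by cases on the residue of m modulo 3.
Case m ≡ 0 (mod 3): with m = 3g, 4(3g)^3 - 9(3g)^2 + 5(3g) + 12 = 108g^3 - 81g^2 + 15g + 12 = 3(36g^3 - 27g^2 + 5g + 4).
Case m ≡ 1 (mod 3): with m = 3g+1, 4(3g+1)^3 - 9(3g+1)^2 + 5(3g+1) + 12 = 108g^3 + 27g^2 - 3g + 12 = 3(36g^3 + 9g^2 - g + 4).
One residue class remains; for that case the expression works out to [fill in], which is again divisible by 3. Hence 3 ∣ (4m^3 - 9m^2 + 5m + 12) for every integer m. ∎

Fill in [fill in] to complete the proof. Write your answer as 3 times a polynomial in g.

The residues treated are {0, 1}, so the missing case is m ≡ 2 (mod 3); write m = 3g+2.
Then 4(3g+2)^3 - 9(3g+2)^2 + 5(3g+2) + 12 = 108g^3 + 135g^2 + 51g + 18 = 3(36g^3 + 45g^2 + 17g + 6).

3(36g^3 + 45g^2 + 17g + 6)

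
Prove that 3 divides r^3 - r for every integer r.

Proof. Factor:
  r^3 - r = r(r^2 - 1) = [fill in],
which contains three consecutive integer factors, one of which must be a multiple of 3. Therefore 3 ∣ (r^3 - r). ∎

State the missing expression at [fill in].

(r - 1)r(r + 1)

r(r^2 - 1) = r(r - 1)(r + 1) = (r - 1)r(r + 1).
These three factors are consecutive integers, so their product is divisible by 3.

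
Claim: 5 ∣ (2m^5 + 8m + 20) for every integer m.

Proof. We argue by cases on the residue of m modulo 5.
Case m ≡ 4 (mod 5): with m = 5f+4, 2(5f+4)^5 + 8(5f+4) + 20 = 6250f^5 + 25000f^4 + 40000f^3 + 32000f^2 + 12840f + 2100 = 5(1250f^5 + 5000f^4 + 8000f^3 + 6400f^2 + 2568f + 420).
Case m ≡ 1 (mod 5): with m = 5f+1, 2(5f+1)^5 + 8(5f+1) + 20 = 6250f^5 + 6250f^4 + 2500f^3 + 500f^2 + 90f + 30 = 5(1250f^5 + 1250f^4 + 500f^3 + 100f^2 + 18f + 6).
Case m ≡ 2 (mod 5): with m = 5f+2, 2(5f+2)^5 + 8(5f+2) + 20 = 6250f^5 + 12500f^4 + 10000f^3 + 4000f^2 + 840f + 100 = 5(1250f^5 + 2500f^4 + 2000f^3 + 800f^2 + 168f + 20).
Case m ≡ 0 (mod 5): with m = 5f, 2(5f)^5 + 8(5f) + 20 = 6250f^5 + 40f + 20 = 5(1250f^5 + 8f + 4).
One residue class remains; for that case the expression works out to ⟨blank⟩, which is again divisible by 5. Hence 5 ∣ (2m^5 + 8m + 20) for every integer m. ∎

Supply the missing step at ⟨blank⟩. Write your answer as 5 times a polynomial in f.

5(1250f^5 + 3750f^4 + 4500f^3 + 2700f^2 + 818f + 106)

The residues treated are {4, 1, 2, 0}, so the missing case is m ≡ 3 (mod 5); write m = 5f+3.
Then 2(5f+3)^5 + 8(5f+3) + 20 = 6250f^5 + 18750f^4 + 22500f^3 + 13500f^2 + 4090f + 530 = 5(1250f^5 + 3750f^4 + 4500f^3 + 2700f^2 + 818f + 106).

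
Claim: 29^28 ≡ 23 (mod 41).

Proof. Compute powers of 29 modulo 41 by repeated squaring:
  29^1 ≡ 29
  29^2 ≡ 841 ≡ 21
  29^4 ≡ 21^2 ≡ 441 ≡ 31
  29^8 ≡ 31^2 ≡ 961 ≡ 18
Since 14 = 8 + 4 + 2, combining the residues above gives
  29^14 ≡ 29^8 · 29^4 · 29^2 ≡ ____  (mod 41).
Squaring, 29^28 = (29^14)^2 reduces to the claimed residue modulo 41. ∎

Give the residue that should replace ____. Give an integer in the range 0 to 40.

Multiply the listed residues: 18 · 31 · 21 = 558 → 11718.
Reducing modulo 41: 11718 = 285·41 + 33, so 29^14 ≡ 33.

33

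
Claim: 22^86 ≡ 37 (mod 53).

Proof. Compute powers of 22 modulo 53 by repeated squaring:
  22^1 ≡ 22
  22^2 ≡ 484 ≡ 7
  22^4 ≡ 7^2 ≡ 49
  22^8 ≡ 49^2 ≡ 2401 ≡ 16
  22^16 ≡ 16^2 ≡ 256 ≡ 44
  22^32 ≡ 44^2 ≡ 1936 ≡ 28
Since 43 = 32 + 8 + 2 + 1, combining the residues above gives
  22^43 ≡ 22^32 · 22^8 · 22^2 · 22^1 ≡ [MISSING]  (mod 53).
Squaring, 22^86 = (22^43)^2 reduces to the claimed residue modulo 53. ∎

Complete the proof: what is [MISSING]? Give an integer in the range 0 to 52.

39

22^32 · 22^8 · 22^2 · 22^1 ≡ 28 · 16 · 7 · 22 = 68992.
68992 mod 53 = 39, so 22^43 ≡ 39 (mod 53).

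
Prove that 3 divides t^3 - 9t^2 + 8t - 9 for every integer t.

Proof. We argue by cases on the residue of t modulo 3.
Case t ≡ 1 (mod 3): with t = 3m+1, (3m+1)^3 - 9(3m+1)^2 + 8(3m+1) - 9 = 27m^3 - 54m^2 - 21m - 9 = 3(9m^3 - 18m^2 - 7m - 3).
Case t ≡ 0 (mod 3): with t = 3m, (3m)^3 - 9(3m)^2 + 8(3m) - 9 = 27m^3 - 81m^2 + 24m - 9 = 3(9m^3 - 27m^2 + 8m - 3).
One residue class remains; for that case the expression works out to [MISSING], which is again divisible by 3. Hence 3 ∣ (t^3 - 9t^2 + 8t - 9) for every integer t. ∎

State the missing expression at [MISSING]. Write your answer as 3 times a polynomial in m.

3(9m^3 - 9m^2 - 16m - 7)

Only t ≡ 2 (mod 3) is unaccounted for. Put t = 3m+2:
(3m+2)^3 - 9(3m+2)^2 + 8(3m+2) - 9 expands to 27m^3 - 27m^2 - 48m - 21,
and factoring out 3 leaves 3(9m^3 - 9m^2 - 16m - 7).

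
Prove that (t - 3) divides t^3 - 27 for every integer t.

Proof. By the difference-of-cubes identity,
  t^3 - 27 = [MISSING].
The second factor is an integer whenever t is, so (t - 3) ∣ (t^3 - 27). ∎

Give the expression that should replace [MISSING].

(t - 3)(t^2 + 3t + 9)

a^3 - b^3 = (a - b)(a^2 + ab + b^2). With a = t, b = 3:
t^3 - 27 = (t - 3)(t^2 + 3t + 9).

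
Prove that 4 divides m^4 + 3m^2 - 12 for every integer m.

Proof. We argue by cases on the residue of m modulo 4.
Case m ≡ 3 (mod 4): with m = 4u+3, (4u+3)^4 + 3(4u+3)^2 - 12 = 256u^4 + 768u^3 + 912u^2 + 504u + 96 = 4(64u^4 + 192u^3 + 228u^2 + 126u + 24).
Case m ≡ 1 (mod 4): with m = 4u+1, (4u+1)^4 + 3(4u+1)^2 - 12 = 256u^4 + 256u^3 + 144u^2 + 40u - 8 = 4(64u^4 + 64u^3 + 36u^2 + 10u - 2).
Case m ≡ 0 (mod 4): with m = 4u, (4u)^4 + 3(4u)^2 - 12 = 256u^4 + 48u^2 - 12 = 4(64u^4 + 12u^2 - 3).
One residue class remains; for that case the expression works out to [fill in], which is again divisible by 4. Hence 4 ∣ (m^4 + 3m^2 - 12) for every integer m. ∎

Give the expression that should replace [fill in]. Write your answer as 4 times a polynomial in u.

Only m ≡ 2 (mod 4) is unaccounted for. Put m = 4u+2:
(4u+2)^4 + 3(4u+2)^2 - 12 expands to 256u^4 + 512u^3 + 432u^2 + 176u + 16,
and factoring out 4 leaves 4(64u^4 + 128u^3 + 108u^2 + 44u + 4).

4(64u^4 + 128u^3 + 108u^2 + 44u + 4)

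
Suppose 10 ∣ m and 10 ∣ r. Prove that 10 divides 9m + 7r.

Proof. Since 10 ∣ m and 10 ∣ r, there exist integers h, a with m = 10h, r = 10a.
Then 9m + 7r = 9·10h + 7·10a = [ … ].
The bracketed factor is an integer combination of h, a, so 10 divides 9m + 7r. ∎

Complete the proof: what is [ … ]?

Each term has a factor of 10: 9·10h + 7·10a = 10·(7a + 9h).
Since 7a + 9h is an integer, 10 ∣ (9m + 7r).

10(7a + 9h)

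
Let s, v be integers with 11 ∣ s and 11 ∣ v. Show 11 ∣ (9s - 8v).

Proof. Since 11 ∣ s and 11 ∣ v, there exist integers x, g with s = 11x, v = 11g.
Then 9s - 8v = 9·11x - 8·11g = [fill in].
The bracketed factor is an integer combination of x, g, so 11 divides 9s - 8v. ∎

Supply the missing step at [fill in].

Each term has a factor of 11: 9·11x - 8·11g = 11·(-8g + 9x).
Since -8g + 9x is an integer, 11 ∣ (9s - 8v).

11(-8g + 9x)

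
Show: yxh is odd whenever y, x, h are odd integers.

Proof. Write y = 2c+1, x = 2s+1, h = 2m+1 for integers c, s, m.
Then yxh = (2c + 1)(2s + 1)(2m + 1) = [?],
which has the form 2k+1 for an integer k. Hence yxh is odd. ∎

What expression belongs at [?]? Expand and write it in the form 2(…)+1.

(2c + 1)(2s + 1)(2m + 1) = 8cms + 4cm + 4cs + 2c + 4ms + 2m + 2s + 1
= 2(4cms + 2cm + 2cs + c + 2ms + m + s) + 1.
Since 4cms + 2cm + 2cs + c + 2ms + m + s is an integer, the product is of the form 2k+1 for an integer k.

2(4cms + 2cm + 2cs + c + 2ms + m + s) + 1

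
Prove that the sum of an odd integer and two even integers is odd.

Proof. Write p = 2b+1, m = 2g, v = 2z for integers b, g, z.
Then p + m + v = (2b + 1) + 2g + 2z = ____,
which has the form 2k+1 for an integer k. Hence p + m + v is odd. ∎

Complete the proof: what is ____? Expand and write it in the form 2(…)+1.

2(b + g + z) + 1

Expanding: (2b + 1) + 2g + 2z = 2b + 2g + 2z + 1.
Every term except the constant is even, so this is 2(b + g + z) + 1,
and b + g + z ∈ ℤ gives the required form.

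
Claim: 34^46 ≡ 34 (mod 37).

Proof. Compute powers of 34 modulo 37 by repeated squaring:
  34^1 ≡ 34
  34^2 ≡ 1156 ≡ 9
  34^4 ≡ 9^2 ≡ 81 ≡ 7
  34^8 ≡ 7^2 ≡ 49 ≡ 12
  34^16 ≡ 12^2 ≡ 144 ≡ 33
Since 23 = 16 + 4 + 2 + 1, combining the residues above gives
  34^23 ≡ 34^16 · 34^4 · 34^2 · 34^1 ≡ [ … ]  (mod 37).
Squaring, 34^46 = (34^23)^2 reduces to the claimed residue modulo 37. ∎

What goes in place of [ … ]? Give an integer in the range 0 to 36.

16

Multiply the listed residues: 33 · 7 · 9 · 34 = 231 → 2079 → 70686.
Reducing modulo 37: 70686 = 1910·37 + 16, so 34^23 ≡ 16.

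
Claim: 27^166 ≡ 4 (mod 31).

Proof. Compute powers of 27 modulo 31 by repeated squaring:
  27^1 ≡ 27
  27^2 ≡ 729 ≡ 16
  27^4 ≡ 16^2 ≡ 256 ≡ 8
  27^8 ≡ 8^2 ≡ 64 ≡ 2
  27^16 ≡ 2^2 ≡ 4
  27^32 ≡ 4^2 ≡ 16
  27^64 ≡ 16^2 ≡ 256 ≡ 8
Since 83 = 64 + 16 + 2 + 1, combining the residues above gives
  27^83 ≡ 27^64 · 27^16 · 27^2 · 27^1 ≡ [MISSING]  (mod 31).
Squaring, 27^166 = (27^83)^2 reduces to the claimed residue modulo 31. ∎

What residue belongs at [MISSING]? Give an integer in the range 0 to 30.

29

27^64 · 27^16 · 27^2 · 27^1 ≡ 8 · 4 · 16 · 27 = 13824.
13824 mod 31 = 29, so 27^83 ≡ 29 (mod 31).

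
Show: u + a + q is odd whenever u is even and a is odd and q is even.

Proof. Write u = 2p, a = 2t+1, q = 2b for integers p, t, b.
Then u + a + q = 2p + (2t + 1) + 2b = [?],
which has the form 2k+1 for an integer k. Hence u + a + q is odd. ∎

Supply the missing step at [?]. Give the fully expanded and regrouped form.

2p + (2t + 1) + 2b = 2b + 2p + 2t + 1
= 2(b + p + t) + 1.
Since b + p + t is an integer, the sum is of the form 2k+1 for an integer k.

2(b + p + t) + 1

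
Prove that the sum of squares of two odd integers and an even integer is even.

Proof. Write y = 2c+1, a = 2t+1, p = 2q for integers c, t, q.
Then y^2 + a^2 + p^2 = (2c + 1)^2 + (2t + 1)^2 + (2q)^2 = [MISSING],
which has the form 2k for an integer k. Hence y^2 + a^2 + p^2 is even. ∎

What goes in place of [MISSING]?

2(2c^2 + 2c + 2q^2 + 2t^2 + 2t + 1)

Expanding: (2c + 1)^2 + (2t + 1)^2 + (2q)^2 = 4c^2 + 4c + 4q^2 + 4t^2 + 4t + 2.
Every term is even; pulling out the factor of 2 gives 2(2c^2 + 2c + 2q^2 + 2t^2 + 2t + 1).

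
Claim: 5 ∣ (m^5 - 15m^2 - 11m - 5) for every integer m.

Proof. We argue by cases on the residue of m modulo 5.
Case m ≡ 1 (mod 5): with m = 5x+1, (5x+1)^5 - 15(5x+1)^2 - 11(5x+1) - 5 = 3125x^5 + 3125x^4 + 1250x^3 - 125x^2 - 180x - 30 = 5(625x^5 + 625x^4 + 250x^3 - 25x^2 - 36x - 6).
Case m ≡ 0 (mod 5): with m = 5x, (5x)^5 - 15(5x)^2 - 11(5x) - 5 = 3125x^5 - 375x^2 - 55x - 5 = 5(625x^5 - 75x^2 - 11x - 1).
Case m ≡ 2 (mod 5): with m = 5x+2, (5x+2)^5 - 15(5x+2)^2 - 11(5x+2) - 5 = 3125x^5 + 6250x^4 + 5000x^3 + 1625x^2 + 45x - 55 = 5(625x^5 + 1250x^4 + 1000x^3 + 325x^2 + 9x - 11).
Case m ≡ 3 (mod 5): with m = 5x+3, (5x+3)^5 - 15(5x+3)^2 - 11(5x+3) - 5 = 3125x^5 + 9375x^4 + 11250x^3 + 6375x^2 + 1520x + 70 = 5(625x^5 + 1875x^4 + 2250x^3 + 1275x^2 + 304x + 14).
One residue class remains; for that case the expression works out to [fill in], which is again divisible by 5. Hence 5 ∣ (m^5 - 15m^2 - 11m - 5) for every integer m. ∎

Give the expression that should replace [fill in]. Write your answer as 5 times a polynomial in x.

The residues treated are {1, 0, 2, 3}, so the missing case is m ≡ 4 (mod 5); write m = 5x+4.
Then (5x+4)^5 - 15(5x+4)^2 - 11(5x+4) - 5 = 3125x^5 + 12500x^4 + 20000x^3 + 15625x^2 + 5745x + 735 = 5(625x^5 + 2500x^4 + 4000x^3 + 3125x^2 + 1149x + 147).

5(625x^5 + 2500x^4 + 4000x^3 + 3125x^2 + 1149x + 147)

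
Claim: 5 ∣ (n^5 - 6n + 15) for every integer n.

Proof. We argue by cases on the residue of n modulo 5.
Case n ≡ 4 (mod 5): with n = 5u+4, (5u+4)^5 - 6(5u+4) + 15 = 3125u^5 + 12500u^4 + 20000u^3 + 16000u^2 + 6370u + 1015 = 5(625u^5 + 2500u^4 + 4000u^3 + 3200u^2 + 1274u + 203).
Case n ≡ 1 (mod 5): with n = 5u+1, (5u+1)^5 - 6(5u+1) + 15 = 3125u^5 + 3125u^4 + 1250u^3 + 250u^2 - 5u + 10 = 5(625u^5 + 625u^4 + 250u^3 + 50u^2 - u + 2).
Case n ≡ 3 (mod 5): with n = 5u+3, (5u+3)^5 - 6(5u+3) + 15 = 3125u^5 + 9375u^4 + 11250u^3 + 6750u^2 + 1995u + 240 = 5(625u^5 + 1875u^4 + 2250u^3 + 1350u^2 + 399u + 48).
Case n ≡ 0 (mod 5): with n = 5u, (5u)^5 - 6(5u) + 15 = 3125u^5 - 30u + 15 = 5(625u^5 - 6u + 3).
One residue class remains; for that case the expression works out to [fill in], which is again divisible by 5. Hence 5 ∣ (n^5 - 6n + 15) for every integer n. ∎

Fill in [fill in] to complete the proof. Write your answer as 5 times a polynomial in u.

5(625u^5 + 1250u^4 + 1000u^3 + 400u^2 + 74u + 7)

Only n ≡ 2 (mod 5) is unaccounted for. Put n = 5u+2:
(5u+2)^5 - 6(5u+2) + 15 expands to 3125u^5 + 6250u^4 + 5000u^3 + 2000u^2 + 370u + 35,
and factoring out 5 leaves 5(625u^5 + 1250u^4 + 1000u^3 + 400u^2 + 74u + 7).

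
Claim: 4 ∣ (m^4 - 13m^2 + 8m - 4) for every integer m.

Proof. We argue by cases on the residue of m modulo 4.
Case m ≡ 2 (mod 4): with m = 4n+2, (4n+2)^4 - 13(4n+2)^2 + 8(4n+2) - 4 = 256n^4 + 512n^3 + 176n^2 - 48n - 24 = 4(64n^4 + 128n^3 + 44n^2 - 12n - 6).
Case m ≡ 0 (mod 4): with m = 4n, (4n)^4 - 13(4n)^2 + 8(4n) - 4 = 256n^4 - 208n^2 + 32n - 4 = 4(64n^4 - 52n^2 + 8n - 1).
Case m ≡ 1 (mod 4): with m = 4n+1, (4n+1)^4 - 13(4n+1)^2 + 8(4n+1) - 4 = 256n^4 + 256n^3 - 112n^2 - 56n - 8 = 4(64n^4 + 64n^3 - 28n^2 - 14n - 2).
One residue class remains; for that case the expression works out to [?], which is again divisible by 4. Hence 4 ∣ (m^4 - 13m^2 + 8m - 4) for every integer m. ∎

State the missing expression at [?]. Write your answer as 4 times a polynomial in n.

4(64n^4 + 192n^3 + 164n^2 + 38n - 4)

The residues treated are {2, 0, 1}, so the missing case is m ≡ 3 (mod 4); write m = 4n+3.
Then (4n+3)^4 - 13(4n+3)^2 + 8(4n+3) - 4 = 256n^4 + 768n^3 + 656n^2 + 152n - 16 = 4(64n^4 + 192n^3 + 164n^2 + 38n - 4).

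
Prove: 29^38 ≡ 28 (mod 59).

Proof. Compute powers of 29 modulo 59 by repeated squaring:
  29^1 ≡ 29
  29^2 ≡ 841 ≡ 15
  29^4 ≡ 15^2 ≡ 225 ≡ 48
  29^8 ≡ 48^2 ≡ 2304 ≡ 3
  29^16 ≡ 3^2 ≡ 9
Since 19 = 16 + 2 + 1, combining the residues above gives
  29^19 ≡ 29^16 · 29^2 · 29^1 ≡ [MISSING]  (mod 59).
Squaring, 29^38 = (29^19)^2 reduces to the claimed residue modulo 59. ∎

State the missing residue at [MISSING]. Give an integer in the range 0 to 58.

21

Multiply the listed residues: 9 · 15 · 29 = 135 → 3915.
Reducing modulo 59: 3915 = 66·59 + 21, so 29^19 ≡ 21.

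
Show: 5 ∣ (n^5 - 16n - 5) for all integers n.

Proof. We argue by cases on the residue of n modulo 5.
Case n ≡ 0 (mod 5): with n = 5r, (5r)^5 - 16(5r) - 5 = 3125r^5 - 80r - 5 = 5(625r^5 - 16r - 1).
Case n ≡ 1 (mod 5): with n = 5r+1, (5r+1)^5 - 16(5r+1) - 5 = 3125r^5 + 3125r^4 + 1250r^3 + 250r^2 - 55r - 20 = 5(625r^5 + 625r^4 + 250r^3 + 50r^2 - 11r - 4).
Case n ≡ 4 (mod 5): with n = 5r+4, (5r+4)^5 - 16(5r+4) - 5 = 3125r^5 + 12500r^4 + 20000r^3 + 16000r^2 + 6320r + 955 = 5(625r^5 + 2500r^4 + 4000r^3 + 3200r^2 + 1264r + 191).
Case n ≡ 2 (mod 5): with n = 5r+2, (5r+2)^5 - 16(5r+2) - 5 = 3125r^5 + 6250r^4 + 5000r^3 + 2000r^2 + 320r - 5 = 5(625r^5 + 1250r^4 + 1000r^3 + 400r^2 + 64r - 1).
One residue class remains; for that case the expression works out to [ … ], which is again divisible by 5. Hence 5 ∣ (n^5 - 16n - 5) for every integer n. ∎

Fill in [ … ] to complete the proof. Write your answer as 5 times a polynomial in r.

The residues treated are {0, 1, 4, 2}, so the missing case is n ≡ 3 (mod 5); write n = 5r+3.
Then (5r+3)^5 - 16(5r+3) - 5 = 3125r^5 + 9375r^4 + 11250r^3 + 6750r^2 + 1945r + 190 = 5(625r^5 + 1875r^4 + 2250r^3 + 1350r^2 + 389r + 38).

5(625r^5 + 1875r^4 + 2250r^3 + 1350r^2 + 389r + 38)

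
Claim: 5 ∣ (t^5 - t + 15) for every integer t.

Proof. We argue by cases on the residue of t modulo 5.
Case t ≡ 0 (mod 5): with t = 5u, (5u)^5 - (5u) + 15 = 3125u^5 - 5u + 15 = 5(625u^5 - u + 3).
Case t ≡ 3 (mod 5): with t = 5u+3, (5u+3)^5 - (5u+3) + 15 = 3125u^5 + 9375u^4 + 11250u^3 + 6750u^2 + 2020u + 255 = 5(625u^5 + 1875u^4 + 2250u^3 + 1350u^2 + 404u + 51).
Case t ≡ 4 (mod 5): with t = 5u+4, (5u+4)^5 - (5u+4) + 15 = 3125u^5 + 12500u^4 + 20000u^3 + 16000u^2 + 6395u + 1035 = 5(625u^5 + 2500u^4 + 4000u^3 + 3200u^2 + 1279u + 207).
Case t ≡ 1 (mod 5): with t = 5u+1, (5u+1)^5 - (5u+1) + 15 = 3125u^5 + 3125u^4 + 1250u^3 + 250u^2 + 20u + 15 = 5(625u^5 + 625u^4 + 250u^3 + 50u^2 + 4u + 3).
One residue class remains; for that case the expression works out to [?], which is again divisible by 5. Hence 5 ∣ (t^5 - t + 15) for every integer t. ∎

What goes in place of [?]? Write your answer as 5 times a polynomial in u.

5(625u^5 + 1250u^4 + 1000u^3 + 400u^2 + 79u + 9)

The residues treated are {0, 3, 4, 1}, so the missing case is t ≡ 2 (mod 5); write t = 5u+2.
Then (5u+2)^5 - (5u+2) + 15 = 3125u^5 + 6250u^4 + 5000u^3 + 2000u^2 + 395u + 45 = 5(625u^5 + 1250u^4 + 1000u^3 + 400u^2 + 79u + 9).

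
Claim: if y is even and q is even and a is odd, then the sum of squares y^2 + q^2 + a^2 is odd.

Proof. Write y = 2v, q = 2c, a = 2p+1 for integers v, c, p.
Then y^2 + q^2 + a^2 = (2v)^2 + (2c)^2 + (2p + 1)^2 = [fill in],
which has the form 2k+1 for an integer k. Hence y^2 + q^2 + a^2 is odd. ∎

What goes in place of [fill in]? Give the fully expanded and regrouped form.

(2v)^2 + (2c)^2 + (2p + 1)^2 = 4c^2 + 4p^2 + 4p + 4v^2 + 1
= 2(2c^2 + 2p^2 + 2p + 2v^2) + 1.
Since 2c^2 + 2p^2 + 2p + 2v^2 is an integer, the sum of squares is of the form 2k+1 for an integer k.

2(2c^2 + 2p^2 + 2p + 2v^2) + 1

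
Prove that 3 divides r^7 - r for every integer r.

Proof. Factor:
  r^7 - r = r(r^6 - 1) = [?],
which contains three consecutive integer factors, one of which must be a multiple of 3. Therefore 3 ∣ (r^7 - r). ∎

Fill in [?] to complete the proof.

(r - 1)r(r + 1)(r^4 + r^2 + 1)

r^6 - 1 = (r^2 - 1)(r^4 + r^2 + 1), and r^2 - 1 = (r-1)(r+1).
So r(r^6 - 1) = (r - 1)r(r + 1)(r^4 + r^2 + 1).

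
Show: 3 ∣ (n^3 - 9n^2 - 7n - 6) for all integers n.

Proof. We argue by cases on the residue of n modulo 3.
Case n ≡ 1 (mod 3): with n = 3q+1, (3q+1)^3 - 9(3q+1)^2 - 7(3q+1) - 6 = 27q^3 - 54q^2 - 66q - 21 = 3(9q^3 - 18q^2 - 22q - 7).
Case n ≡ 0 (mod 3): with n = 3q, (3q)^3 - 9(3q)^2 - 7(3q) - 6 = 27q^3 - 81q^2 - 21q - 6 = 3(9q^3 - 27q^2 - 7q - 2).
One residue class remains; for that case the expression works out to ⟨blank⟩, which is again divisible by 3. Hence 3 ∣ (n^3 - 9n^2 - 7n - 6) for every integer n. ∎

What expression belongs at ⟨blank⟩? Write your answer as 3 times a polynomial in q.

3(9q^3 - 9q^2 - 31q - 16)

Only n ≡ 2 (mod 3) is unaccounted for. Put n = 3q+2:
(3q+2)^3 - 9(3q+2)^2 - 7(3q+2) - 6 expands to 27q^3 - 27q^2 - 93q - 48,
and factoring out 3 leaves 3(9q^3 - 9q^2 - 31q - 16).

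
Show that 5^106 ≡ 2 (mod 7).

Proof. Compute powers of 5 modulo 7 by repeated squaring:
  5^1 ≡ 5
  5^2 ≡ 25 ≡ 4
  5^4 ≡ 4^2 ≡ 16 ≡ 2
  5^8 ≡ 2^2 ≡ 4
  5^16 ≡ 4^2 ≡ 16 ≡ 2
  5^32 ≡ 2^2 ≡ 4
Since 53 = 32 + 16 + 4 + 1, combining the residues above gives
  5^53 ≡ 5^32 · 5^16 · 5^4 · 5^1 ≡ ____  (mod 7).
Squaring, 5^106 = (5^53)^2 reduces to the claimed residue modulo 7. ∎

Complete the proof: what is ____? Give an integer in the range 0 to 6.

3

5^32 · 5^16 · 5^4 · 5^1 ≡ 4 · 2 · 2 · 5 = 80.
80 mod 7 = 3, so 5^53 ≡ 3 (mod 7).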